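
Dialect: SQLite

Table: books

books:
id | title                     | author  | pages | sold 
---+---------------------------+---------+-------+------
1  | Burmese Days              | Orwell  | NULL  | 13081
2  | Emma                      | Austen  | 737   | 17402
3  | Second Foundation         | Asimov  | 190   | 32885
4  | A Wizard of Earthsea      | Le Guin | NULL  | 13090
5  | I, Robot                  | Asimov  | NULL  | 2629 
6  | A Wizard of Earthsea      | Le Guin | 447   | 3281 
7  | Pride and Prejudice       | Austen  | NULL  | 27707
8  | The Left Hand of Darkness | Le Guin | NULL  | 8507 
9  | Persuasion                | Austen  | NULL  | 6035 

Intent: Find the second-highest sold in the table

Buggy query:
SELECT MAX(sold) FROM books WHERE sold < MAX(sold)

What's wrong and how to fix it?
Bug: MAX(sold) on the right of the comparison is an aggregate-in-WHERE error

Fix: Compute the overall MAX in a subquery, then take MAX of rows below it

Corrected query:
SELECT MAX(sold) FROM books WHERE sold < (SELECT MAX(sold) FROM books)

Result:
MAX(sold)
---------
27707    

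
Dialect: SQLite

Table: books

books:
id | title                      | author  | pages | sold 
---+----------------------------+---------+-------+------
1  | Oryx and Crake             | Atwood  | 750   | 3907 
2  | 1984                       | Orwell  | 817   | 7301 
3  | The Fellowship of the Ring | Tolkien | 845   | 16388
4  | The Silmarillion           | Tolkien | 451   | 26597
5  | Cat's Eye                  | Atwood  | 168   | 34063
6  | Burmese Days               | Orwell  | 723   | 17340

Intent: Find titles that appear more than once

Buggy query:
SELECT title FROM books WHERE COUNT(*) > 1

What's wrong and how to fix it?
Bug: WHERE can't reference COUNT(*); aggregates are computed after WHERE

Fix: GROUP BY title, then filter groups with HAVING COUNT(*) > 1

Corrected query:
SELECT title FROM books GROUP BY title HAVING COUNT(*) > 1

Result:
(no rows)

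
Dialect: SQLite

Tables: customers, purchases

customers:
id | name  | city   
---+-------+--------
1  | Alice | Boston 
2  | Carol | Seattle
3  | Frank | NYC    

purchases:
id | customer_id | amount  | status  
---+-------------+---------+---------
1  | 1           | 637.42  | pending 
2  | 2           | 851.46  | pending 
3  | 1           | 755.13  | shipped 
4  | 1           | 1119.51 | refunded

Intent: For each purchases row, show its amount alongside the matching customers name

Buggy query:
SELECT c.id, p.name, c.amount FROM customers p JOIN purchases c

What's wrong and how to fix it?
Bug: JOIN with no ON clause produces a cartesian product; every purchases row pairs with every customers row

Fix: Specify the join condition linking the foreign key to the parent id

Corrected query:
SELECT c.id, p.name, c.amount FROM customers p JOIN purchases c ON c.customer_id = p.id

Result:
id | name  | amount 
---+-------+--------
1  | Alice | 637.42 
2  | Carol | 851.46 
3  | Alice | 755.13 
4  | Alice | 1119.51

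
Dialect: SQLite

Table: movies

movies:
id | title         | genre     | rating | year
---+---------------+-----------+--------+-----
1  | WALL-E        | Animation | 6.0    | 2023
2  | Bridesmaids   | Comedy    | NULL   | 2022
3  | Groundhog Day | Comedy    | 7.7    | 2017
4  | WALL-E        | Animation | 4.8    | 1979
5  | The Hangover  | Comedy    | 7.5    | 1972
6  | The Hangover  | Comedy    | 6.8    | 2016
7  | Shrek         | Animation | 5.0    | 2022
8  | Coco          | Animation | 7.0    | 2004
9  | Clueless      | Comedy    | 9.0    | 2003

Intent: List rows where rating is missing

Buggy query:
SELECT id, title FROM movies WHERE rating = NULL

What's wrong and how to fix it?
Bug: '= NULL' is always unknown in SQL three-valued logic, so no rows match

Fix: Replace '= NULL' with 'IS NULL'

Corrected query:
SELECT id, title FROM movies WHERE rating IS NULL

Result:
id | title      
---+------------
2  | Bridesmaids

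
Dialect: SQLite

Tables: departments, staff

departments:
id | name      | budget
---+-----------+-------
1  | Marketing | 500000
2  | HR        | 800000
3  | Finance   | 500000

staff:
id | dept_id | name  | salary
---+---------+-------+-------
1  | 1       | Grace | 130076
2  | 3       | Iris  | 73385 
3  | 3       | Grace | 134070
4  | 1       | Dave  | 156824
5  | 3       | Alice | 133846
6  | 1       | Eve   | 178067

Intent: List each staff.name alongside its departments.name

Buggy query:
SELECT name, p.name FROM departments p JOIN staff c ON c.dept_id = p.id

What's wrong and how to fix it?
Bug: 'name' exists in both joined tables, so the database can't tell which one is meant

Fix: Qualify the column with its table alias (c.name)

Corrected query:
SELECT c.name, p.name FROM departments p JOIN staff c ON c.dept_id = p.id

Result:
name  | name     
------+----------
Grace | Marketing
Iris  | Finance  
Grace | Finance  
Dave  | Marketing
Alice | Finance  
Eve   | Marketing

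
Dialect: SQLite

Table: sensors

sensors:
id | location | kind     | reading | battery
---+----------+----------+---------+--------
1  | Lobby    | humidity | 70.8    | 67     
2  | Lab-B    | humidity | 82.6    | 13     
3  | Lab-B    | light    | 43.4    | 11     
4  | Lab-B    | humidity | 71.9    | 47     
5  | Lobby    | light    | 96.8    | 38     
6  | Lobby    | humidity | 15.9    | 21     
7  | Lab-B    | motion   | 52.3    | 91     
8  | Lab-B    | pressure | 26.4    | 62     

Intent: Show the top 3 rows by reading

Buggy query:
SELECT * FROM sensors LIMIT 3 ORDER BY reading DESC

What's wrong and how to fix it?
Bug: LIMIT must come after ORDER BY

Fix: Sort with ORDER BY, then apply LIMIT

Corrected query:
SELECT * FROM sensors ORDER BY reading DESC LIMIT 3

Result:
id | location | kind     | reading | battery
---+----------+----------+---------+--------
5  | Lobby    | light    | 96.8    | 38     
2  | Lab-B    | humidity | 82.6    | 13     
4  | Lab-B    | humidity | 71.9    | 47     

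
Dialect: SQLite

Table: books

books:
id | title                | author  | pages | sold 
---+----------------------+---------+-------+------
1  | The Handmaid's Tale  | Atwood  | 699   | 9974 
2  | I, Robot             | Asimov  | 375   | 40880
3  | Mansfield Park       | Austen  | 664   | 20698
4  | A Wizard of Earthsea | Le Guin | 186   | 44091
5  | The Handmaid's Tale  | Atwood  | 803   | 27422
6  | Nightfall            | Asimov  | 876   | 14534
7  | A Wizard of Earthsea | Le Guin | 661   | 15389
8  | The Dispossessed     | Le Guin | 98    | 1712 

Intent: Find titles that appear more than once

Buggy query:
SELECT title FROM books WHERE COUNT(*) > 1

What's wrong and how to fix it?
Bug: WHERE can't reference COUNT(*); aggregates are computed after WHERE

Fix: GROUP BY title, then filter groups with HAVING COUNT(*) > 1

Corrected query:
SELECT title FROM books GROUP BY title HAVING COUNT(*) > 1

Result:
title               
--------------------
A Wizard of Earthsea
The Handmaid's Tale 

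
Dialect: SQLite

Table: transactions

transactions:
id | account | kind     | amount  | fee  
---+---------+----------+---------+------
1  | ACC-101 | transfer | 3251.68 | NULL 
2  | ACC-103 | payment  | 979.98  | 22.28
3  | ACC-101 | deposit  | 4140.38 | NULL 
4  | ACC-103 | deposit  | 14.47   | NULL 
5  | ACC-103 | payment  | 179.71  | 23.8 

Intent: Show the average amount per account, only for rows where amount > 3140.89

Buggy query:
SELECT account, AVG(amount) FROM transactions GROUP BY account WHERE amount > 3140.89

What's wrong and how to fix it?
Bug: Row-level WHERE must come before GROUP BY in the clause order

Fix: Place WHERE between FROM and GROUP BY

Corrected query:
SELECT account, AVG(amount) FROM transactions WHERE amount > 3140.89 GROUP BY account

Result:
account | AVG(amount)
--------+------------
ACC-101 | 3696.03    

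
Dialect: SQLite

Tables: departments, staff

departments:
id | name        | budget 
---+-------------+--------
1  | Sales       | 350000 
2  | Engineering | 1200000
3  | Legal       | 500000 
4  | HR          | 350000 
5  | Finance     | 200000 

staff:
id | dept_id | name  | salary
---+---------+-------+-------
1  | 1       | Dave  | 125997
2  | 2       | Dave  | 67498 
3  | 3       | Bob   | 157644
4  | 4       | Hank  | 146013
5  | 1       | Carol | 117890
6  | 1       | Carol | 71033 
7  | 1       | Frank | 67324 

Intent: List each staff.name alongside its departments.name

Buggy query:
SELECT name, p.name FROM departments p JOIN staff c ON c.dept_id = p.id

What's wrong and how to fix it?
Bug: 'name' exists in both joined tables, so the database can't tell which one is meant

Fix: Prefix ambiguous columns with the table alias

Corrected query:
SELECT c.name, p.name FROM departments p JOIN staff c ON c.dept_id = p.id

Result:
name  | name       
------+------------
Dave  | Sales      
Dave  | Engineering
Bob   | Legal      
Hank  | HR         
Carol | Sales      
Carol | Sales      
Frank | Sales      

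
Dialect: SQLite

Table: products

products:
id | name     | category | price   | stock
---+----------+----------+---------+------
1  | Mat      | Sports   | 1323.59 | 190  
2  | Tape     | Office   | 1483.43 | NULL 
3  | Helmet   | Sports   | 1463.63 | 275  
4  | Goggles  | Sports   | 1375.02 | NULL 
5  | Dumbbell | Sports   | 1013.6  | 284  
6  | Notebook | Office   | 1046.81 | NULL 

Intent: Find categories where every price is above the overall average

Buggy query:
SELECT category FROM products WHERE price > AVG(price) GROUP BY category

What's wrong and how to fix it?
Bug: WHERE evaluates per row before aggregation, so AVG() is unavailable

Fix: Compute the overall average in a scalar subquery and compare each group's MIN against it in HAVING

Corrected query:
SELECT category FROM products GROUP BY category HAVING MIN(price) > (SELECT AVG(price) FROM products)

Result:
(no rows)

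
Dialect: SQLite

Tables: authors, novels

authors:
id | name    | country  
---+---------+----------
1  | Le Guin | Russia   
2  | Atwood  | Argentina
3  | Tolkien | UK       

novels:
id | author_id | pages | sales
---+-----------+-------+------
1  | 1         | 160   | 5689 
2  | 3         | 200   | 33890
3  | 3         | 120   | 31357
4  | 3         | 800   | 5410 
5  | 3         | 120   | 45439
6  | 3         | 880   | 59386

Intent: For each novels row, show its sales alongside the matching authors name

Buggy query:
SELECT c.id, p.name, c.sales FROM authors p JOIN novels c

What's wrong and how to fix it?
Bug: Missing join condition: each novels row is matched to all authors rows instead of just its own

Fix: Add ON c.author_id = p.id to the JOIN

Corrected query:
SELECT c.id, p.name, c.sales FROM authors p JOIN novels c ON c.author_id = p.id

Result:
id | name    | sales
---+---------+------
1  | Le Guin | 5689 
2  | Tolkien | 33890
3  | Tolkien | 31357
4  | Tolkien | 5410 
5  | Tolkien | 45439
6  | Tolkien | 59386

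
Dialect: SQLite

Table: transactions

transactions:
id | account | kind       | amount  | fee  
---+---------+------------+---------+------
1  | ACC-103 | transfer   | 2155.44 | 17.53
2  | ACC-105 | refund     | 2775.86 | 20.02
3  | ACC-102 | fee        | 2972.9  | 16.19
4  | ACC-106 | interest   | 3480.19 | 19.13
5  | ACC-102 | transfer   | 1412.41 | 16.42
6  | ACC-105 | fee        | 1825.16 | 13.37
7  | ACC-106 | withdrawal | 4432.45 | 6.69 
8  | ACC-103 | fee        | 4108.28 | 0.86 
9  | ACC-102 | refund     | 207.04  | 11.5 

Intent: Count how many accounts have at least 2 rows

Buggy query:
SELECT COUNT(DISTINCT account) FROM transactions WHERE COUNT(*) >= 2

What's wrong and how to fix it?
Bug: COUNT(*) cannot appear in WHERE; the per-group count doesn't exist yet

Fix: Group first with HAVING COUNT(*) >= 2, then COUNT the resulting groups

Corrected query:
SELECT COUNT(*) FROM (SELECT account FROM transactions GROUP BY account HAVING COUNT(*) >= 2)

Result:
COUNT(*)
--------
4       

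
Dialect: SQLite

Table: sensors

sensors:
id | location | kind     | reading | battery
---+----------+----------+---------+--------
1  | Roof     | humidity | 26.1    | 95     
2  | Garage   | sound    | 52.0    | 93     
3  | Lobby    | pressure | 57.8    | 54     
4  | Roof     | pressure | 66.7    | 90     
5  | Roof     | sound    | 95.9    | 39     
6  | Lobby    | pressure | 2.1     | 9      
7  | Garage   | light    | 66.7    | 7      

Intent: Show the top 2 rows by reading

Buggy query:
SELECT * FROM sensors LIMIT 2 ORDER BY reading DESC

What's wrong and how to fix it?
Bug: LIMIT must come after ORDER BY

Fix: Swap the clauses: ORDER BY first, then LIMIT

Corrected query:
SELECT * FROM sensors ORDER BY reading DESC LIMIT 2

Result:
id | location | kind     | reading | battery
---+----------+----------+---------+--------
5  | Roof     | sound    | 95.9    | 39     
4  | Roof     | pressure | 66.7    | 90     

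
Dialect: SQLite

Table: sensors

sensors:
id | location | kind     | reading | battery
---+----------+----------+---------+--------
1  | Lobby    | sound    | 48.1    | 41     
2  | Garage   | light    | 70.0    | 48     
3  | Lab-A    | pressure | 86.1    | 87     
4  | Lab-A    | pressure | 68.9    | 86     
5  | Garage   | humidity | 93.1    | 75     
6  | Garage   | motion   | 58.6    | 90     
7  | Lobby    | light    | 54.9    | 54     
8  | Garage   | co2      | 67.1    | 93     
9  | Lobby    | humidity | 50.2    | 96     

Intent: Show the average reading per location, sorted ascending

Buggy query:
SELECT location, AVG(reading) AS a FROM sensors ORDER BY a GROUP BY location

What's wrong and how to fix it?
Bug: GROUP BY must precede ORDER BY

Fix: Move ORDER BY to the end, after GROUP BY

Corrected query:
SELECT location, AVG(reading) AS a FROM sensors GROUP BY location ORDER BY a

Result:
location | a        
---------+----------
Lobby    | 51.066667
Garage   | 72.2     
Lab-A    | 77.5     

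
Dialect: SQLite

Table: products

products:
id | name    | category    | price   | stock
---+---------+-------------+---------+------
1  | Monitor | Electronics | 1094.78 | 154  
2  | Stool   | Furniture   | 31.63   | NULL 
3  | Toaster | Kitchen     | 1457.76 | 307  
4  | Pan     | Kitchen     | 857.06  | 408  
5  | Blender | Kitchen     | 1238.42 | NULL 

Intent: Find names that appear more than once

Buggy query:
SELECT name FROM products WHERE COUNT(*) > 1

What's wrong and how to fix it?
Bug: COUNT(*) is an aggregate and cannot be used in WHERE

Fix: Group first, then use HAVING for the count condition

Corrected query:
SELECT name FROM products GROUP BY name HAVING COUNT(*) > 1

Result:
(no rows)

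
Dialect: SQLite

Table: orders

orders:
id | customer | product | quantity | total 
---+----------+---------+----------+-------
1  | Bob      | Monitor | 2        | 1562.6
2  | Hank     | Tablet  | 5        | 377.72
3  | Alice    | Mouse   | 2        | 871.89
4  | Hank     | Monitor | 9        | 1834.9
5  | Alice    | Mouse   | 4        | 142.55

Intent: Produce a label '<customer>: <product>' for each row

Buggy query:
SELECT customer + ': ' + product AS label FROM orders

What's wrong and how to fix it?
Bug: '+' is numeric addition; on text columns SQLite converts them to 0 instead of concatenating

Fix: Replace + with || to concatenate text

Corrected query:
SELECT customer || ': ' || product AS label FROM orders

Result:
label        
-------------
Bob: Monitor 
Hank: Tablet 
Alice: Mouse 
Hank: Monitor
Alice: Mouse 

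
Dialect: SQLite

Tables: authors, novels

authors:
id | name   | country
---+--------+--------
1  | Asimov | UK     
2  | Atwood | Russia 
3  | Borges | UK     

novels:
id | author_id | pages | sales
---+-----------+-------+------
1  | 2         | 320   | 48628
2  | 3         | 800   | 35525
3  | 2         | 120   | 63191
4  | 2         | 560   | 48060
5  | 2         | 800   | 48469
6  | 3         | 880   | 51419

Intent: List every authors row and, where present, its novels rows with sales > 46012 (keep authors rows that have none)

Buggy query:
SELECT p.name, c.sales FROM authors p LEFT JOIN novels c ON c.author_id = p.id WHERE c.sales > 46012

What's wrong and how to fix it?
Bug: A WHERE condition on the right-hand table after LEFT JOIN drops unmatched parents

Fix: Put 'c.sales > 46012' in the JOIN's ON clause instead of WHERE

Corrected query:
SELECT p.name, c.sales FROM authors p LEFT JOIN novels c ON c.author_id = p.id AND c.sales > 46012

Result:
name   | sales
-------+------
Asimov | NULL 
Atwood | 48060
Atwood | 48469
Atwood | 48628
Atwood | 63191
Borges | 51419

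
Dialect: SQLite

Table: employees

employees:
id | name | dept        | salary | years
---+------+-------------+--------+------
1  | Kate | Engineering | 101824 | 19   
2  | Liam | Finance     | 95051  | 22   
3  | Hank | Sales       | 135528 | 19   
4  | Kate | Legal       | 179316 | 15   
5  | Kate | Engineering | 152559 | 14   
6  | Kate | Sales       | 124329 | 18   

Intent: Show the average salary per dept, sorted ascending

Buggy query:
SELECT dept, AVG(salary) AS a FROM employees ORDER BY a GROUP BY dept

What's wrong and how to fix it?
Bug: ORDER BY appears before GROUP BY; SQL clause order requires GROUP BY first

Fix: Reorder: SELECT … FROM … GROUP BY … ORDER BY …

Corrected query:
SELECT dept, AVG(salary) AS a FROM employees GROUP BY dept ORDER BY a

Result:
dept        | a       
------------+---------
Finance     | 95051   
Engineering | 127191.5
Sales       | 129928.5
Legal       | 179316  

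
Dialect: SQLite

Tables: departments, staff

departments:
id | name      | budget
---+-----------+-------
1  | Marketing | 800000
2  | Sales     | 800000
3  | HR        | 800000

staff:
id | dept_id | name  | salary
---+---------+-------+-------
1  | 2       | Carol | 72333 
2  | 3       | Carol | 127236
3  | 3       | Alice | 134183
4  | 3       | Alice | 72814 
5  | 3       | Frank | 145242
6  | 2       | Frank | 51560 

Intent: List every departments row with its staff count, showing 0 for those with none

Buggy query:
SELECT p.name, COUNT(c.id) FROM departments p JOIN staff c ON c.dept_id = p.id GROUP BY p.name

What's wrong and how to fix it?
Bug: An inner join excludes parents with zero children

Fix: Switch to LEFT JOIN to retain unmatched parent rows

Corrected query:
SELECT p.name, COUNT(c.id) FROM departments p LEFT JOIN staff c ON c.dept_id = p.id GROUP BY p.name

Result:
name      | COUNT(c.id)
----------+------------
HR        | 4          
Marketing | 0          
Sales     | 2          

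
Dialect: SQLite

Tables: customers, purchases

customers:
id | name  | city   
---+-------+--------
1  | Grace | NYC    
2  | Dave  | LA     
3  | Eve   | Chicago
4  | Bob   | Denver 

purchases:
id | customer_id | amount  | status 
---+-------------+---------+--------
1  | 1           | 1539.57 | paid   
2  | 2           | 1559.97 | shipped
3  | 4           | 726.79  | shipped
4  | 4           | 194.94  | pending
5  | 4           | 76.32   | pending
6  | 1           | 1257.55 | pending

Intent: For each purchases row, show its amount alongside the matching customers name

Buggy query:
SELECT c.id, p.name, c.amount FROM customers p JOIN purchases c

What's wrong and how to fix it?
Bug: Missing join condition: each purchases row is matched to all customers rows instead of just its own

Fix: Add ON c.customer_id = p.id to the JOIN

Corrected query:
SELECT c.id, p.name, c.amount FROM customers p JOIN purchases c ON c.customer_id = p.id

Result:
id | name  | amount 
---+-------+--------
1  | Grace | 1539.57
2  | Dave  | 1559.97
3  | Bob   | 726.79 
4  | Bob   | 194.94 
5  | Bob   | 76.32  
6  | Grace | 1257.55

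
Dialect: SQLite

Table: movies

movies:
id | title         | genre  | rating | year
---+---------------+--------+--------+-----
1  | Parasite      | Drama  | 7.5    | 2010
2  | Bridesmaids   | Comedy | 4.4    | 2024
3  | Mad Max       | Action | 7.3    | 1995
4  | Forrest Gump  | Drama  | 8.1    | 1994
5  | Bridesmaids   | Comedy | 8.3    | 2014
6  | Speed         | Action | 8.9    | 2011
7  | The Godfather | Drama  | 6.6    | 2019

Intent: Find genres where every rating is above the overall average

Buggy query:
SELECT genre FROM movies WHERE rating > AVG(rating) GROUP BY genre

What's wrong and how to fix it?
Bug: WHERE evaluates per row before aggregation, so AVG() is unavailable

Fix: Use a subquery for AVG and a HAVING MIN(...) filter so the condition holds for every row in the group

Corrected query:
SELECT genre FROM movies GROUP BY genre HAVING MIN(rating) > (SELECT AVG(rating) FROM movies)

Result:
(no rows)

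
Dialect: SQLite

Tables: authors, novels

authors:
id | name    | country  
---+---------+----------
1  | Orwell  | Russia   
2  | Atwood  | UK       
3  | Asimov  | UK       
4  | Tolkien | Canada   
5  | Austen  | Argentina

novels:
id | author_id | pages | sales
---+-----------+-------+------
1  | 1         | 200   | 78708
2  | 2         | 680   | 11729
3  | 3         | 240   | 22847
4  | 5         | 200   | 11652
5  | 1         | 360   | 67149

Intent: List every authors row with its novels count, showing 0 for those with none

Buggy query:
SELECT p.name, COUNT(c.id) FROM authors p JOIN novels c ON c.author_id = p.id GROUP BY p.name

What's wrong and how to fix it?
Bug: INNER JOIN drops authors rows that have no matching novels rows

Fix: Switch to LEFT JOIN to retain unmatched parent rows

Corrected query:
SELECT p.name, COUNT(c.id) FROM authors p LEFT JOIN novels c ON c.author_id = p.id GROUP BY p.name

Result:
name    | COUNT(c.id)
--------+------------
Asimov  | 1          
Atwood  | 1          
Austen  | 1          
Orwell  | 2          
Tolkien | 0          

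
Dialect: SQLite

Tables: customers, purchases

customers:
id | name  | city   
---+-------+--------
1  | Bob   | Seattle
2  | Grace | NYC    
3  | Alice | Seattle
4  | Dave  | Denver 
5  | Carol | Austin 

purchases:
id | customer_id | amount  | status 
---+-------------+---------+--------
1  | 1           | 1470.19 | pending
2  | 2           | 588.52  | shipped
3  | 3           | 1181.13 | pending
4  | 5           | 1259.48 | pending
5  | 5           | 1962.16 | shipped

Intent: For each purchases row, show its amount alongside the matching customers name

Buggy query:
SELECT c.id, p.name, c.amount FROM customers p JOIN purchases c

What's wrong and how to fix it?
Bug: JOIN with no ON clause produces a cartesian product; every purchases row pairs with every customers row

Fix: Specify the join condition linking the foreign key to the parent id

Corrected query:
SELECT c.id, p.name, c.amount FROM customers p JOIN purchases c ON c.customer_id = p.id

Result:
id | name  | amount 
---+-------+--------
1  | Bob   | 1470.19
2  | Grace | 588.52 
3  | Alice | 1181.13
4  | Carol | 1259.48
5  | Carol | 1962.16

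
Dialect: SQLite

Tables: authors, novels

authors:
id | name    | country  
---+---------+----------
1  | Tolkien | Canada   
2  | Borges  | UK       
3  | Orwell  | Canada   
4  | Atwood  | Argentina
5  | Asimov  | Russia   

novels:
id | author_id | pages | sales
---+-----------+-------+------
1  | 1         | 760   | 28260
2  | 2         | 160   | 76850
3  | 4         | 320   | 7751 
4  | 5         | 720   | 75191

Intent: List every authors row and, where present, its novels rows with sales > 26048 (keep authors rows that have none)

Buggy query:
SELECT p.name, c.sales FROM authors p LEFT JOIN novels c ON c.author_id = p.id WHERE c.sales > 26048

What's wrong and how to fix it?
Bug: A WHERE condition on the right-hand table after LEFT JOIN drops unmatched parents

Fix: Put 'c.sales > 26048' in the JOIN's ON clause instead of WHERE

Corrected query:
SELECT p.name, c.sales FROM authors p LEFT JOIN novels c ON c.author_id = p.id AND c.sales > 26048

Result:
name    | sales
--------+------
Tolkien | 28260
Borges  | 76850
Orwell  | NULL 
Atwood  | NULL 
Asimov  | 75191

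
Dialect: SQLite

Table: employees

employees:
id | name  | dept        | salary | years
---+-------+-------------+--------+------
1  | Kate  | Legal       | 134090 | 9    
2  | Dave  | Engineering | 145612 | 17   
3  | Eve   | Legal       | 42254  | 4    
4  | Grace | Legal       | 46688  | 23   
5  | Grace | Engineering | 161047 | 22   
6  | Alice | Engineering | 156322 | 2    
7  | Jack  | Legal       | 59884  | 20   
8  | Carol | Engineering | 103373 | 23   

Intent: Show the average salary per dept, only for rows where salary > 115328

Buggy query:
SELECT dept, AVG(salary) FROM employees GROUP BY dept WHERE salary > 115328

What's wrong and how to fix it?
Bug: WHERE cannot follow GROUP BY

Fix: Move the WHERE clause before GROUP BY

Corrected query:
SELECT dept, AVG(salary) FROM employees WHERE salary > 115328 GROUP BY dept

Result:
dept        | AVG(salary)
------------+------------
Engineering | 154327     
Legal       | 134090     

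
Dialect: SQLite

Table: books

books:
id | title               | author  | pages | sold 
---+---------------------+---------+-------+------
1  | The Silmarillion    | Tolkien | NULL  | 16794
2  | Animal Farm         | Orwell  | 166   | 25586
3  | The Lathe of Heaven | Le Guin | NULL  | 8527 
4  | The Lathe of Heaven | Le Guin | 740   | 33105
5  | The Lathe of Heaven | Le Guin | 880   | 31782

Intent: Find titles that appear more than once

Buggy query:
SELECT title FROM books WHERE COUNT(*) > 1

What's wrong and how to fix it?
Bug: COUNT(*) is an aggregate and cannot be used in WHERE

Fix: GROUP BY title, then filter groups with HAVING COUNT(*) > 1

Corrected query:
SELECT title FROM books GROUP BY title HAVING COUNT(*) > 1

Result:
title              
-------------------
The Lathe of Heaven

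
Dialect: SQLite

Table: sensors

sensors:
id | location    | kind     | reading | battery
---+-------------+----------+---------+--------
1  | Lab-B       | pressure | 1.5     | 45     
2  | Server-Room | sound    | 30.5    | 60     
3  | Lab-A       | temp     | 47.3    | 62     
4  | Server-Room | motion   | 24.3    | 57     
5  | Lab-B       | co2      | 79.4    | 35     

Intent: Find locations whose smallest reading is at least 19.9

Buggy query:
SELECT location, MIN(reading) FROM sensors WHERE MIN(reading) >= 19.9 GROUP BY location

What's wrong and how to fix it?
Bug: MIN() in WHERE is a misuse of aggregate

Fix: Replace WHERE with HAVING after the GROUP BY

Corrected query:
SELECT location, MIN(reading) FROM sensors GROUP BY location HAVING MIN(reading) >= 19.9

Result:
location    | MIN(reading)
------------+-------------
Lab-A       | 47.3        
Server-Room | 24.3        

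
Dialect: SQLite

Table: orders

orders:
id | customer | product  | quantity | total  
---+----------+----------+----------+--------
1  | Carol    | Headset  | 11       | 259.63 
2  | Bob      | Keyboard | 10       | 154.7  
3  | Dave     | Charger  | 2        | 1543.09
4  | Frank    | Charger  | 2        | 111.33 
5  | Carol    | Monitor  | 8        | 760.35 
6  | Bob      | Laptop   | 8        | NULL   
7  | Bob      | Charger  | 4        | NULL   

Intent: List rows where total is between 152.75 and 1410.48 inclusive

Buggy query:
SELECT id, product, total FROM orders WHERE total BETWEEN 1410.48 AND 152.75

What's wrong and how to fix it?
Bug: BETWEEN expects the lower bound first; with 1410.48 AND 152.75 the range is empty

Fix: Write BETWEEN 152.75 AND 1410.48

Corrected query:
SELECT id, product, total FROM orders WHERE total BETWEEN 152.75 AND 1410.48

Result:
id | product  | total 
---+----------+-------
1  | Headset  | 259.63
2  | Keyboard | 154.7 
5  | Monitor  | 760.35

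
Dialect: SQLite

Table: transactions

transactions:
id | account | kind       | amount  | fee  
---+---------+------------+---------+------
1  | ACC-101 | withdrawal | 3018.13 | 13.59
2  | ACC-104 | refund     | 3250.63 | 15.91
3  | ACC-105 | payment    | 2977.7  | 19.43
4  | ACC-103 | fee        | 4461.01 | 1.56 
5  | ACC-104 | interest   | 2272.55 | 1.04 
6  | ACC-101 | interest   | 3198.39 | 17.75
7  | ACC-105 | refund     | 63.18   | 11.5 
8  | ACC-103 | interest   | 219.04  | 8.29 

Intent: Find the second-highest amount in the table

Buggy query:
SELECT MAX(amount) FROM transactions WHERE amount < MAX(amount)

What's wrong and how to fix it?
Bug: MAX(amount) on the right of the comparison is an aggregate-in-WHERE error

Fix: Compute the overall MAX in a subquery, then take MAX of rows below it

Corrected query:
SELECT MAX(amount) FROM transactions WHERE amount < (SELECT MAX(amount) FROM transactions)

Result:
MAX(amount)
-----------
3250.63    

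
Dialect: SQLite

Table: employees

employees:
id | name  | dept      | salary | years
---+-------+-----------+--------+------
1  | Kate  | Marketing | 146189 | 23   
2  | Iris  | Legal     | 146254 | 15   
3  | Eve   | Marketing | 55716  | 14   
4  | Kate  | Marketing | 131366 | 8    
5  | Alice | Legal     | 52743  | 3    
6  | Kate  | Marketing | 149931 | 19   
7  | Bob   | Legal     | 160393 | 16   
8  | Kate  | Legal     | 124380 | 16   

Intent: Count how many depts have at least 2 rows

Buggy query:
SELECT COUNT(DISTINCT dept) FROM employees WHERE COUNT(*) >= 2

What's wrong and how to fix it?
Bug: COUNT(*) cannot appear in WHERE; the per-group count doesn't exist yet

Fix: Group first with HAVING COUNT(*) >= 2, then COUNT the resulting groups

Corrected query:
SELECT COUNT(*) FROM (SELECT dept FROM employees GROUP BY dept HAVING COUNT(*) >= 2)

Result:
COUNT(*)
--------
2       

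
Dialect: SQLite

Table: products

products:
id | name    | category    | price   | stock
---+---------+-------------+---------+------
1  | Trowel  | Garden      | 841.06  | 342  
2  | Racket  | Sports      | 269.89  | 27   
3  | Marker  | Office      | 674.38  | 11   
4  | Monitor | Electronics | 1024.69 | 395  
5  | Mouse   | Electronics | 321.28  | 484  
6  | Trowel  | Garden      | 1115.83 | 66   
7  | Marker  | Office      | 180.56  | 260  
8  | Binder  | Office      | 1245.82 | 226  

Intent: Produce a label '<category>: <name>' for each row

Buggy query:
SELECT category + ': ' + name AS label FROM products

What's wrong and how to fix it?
Bug: '+' is numeric addition; on text columns SQLite converts them to 0 instead of concatenating

Fix: Replace + with || to concatenate text

Corrected query:
SELECT category || ': ' || name AS label FROM products

Result:
label               
--------------------
Garden: Trowel      
Sports: Racket      
Office: Marker      
Electronics: Monitor
Electronics: Mouse  
Garden: Trowel      
Office: Marker      
Office: Binder      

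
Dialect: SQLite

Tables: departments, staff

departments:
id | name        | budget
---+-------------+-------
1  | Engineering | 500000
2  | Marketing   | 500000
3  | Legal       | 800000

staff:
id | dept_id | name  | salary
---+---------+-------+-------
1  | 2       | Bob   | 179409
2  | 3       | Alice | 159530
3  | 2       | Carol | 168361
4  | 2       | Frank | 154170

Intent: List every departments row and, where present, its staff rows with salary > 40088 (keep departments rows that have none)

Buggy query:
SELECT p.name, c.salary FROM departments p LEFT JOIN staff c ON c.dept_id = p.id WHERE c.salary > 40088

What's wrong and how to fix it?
Bug: A WHERE condition on the right-hand table after LEFT JOIN drops unmatched parents

Fix: Put 'c.salary > 40088' in the JOIN's ON clause instead of WHERE

Corrected query:
SELECT p.name, c.salary FROM departments p LEFT JOIN staff c ON c.dept_id = p.id AND c.salary > 40088

Result:
name        | salary
------------+-------
Engineering | NULL  
Marketing   | 154170
Marketing   | 168361
Marketing   | 179409
Legal       | 159530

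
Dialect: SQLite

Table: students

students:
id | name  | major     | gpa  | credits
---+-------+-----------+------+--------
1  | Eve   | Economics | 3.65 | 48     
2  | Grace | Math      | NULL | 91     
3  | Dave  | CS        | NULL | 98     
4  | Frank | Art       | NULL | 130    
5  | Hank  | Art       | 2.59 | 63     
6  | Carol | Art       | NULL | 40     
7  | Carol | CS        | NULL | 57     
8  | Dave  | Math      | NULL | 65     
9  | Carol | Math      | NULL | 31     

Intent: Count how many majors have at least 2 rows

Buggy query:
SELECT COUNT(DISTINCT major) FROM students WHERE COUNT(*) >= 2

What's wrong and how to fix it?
Bug: COUNT(*) cannot appear in WHERE; the per-group count doesn't exist yet

Fix: Use a subquery that GROUPs and filters with HAVING, then count its rows

Corrected query:
SELECT COUNT(*) FROM (SELECT major FROM students GROUP BY major HAVING COUNT(*) >= 2)

Result:
COUNT(*)
--------
3       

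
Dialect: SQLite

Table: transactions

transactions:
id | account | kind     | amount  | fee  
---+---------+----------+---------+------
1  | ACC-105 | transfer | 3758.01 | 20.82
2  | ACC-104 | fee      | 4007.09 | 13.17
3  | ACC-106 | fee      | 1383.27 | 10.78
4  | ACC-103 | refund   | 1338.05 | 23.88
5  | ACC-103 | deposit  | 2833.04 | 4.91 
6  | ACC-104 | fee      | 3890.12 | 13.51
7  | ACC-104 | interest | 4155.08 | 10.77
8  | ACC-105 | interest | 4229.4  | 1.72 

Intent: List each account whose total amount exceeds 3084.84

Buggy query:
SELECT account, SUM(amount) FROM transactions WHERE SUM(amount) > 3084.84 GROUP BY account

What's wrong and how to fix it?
Bug: WHERE runs before GROUP BY, so aggregates aren't available there

Fix: Use HAVING (which filters groups after aggregation) instead of WHERE

Corrected query:
SELECT account, SUM(amount) FROM transactions GROUP BY account HAVING SUM(amount) > 3084.84

Result:
account | SUM(amount)
--------+------------
ACC-103 | 4171.09    
ACC-104 | 12052.29   
ACC-105 | 7987.41    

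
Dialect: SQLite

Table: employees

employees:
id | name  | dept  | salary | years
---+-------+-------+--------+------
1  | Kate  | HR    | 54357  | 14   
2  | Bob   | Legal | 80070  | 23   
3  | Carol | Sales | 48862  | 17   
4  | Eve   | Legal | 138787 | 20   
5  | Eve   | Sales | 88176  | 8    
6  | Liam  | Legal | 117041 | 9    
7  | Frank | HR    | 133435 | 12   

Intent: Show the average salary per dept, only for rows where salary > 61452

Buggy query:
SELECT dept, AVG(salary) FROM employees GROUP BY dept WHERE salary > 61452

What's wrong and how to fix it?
Bug: WHERE cannot follow GROUP BY

Fix: Place WHERE between FROM and GROUP BY

Corrected query:
SELECT dept, AVG(salary) FROM employees WHERE salary > 61452 GROUP BY dept

Result:
dept  | AVG(salary)
------+------------
HR    | 133435     
Legal | 111966     
Sales | 88176      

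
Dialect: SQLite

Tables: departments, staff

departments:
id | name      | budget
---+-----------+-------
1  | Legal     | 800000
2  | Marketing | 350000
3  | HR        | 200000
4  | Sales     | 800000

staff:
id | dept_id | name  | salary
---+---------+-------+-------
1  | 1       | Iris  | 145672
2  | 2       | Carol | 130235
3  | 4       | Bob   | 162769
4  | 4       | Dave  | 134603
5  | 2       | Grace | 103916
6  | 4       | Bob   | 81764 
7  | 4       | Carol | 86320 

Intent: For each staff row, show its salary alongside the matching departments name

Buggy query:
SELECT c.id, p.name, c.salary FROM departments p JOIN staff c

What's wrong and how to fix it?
Bug: Missing join condition: each staff row is matched to all departments rows instead of just its own

Fix: Add ON c.dept_id = p.id to the JOIN

Corrected query:
SELECT c.id, p.name, c.salary FROM departments p JOIN staff c ON c.dept_id = p.id

Result:
id | name      | salary
---+-----------+-------
1  | Legal     | 145672
2  | Marketing | 130235
3  | Sales     | 162769
4  | Sales     | 134603
5  | Marketing | 103916
6  | Sales     | 81764 
7  | Sales     | 86320 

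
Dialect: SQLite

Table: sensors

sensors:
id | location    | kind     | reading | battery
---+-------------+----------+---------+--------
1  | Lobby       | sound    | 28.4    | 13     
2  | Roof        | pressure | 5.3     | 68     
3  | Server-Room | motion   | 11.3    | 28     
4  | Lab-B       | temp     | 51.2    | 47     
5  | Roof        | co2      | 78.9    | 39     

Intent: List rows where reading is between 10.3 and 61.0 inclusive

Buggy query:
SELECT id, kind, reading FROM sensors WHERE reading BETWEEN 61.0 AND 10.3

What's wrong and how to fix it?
Bug: The bounds are reversed; BETWEEN a AND b requires a <= b to match anything

Fix: Write BETWEEN 10.3 AND 61.0

Corrected query:
SELECT id, kind, reading FROM sensors WHERE reading BETWEEN 10.3 AND 61.0

Result:
id | kind   | reading
---+--------+--------
1  | sound  | 28.4   
3  | motion | 11.3   
4  | temp   | 51.2   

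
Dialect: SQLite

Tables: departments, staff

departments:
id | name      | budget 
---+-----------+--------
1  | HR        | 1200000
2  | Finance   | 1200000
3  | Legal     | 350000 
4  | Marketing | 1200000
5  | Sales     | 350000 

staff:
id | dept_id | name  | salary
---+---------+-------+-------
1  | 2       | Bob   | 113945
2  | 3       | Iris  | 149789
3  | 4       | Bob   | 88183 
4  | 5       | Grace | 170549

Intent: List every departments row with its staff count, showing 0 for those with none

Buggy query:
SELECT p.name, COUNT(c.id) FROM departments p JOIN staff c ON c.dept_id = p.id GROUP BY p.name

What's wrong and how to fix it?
Bug: An inner join excludes parents with zero children

Fix: Use LEFT JOIN so parents without children still appear (COUNT(c.id) gives 0)

Corrected query:
SELECT p.name, COUNT(c.id) FROM departments p LEFT JOIN staff c ON c.dept_id = p.id GROUP BY p.name

Result:
name      | COUNT(c.id)
----------+------------
Finance   | 1          
HR        | 0          
Legal     | 1          
Marketing | 1          
Sales     | 1          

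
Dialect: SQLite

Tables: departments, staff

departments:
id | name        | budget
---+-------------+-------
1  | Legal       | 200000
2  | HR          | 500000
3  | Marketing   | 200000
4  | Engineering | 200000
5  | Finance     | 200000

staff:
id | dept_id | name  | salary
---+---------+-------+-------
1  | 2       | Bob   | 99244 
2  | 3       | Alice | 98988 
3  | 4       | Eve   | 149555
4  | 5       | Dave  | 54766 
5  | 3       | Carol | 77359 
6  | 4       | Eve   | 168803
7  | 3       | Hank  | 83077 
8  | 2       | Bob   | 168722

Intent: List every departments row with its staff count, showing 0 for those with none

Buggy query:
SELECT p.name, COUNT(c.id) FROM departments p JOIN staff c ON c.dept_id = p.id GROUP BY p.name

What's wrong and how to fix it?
Bug: An inner join excludes parents with zero children

Fix: Use LEFT JOIN so parents without children still appear (COUNT(c.id) gives 0)

Corrected query:
SELECT p.name, COUNT(c.id) FROM departments p LEFT JOIN staff c ON c.dept_id = p.id GROUP BY p.name

Result:
name        | COUNT(c.id)
------------+------------
Engineering | 2          
Finance     | 1          
HR          | 2          
Legal       | 0          
Marketing   | 3          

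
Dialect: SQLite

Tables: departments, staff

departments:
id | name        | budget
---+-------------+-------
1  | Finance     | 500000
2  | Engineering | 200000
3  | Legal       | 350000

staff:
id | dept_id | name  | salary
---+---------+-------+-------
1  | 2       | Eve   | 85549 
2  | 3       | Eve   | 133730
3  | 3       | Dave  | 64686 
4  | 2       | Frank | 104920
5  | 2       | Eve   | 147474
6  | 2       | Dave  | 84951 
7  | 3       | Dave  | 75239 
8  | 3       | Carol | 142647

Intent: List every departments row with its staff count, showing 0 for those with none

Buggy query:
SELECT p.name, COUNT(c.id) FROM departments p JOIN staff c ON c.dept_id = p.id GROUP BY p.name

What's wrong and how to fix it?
Bug: An inner join excludes parents with zero children

Fix: Use LEFT JOIN so parents without children still appear (COUNT(c.id) gives 0)

Corrected query:
SELECT p.name, COUNT(c.id) FROM departments p LEFT JOIN staff c ON c.dept_id = p.id GROUP BY p.name

Result:
name        | COUNT(c.id)
------------+------------
Engineering | 4          
Finance     | 0          
Legal       | 4          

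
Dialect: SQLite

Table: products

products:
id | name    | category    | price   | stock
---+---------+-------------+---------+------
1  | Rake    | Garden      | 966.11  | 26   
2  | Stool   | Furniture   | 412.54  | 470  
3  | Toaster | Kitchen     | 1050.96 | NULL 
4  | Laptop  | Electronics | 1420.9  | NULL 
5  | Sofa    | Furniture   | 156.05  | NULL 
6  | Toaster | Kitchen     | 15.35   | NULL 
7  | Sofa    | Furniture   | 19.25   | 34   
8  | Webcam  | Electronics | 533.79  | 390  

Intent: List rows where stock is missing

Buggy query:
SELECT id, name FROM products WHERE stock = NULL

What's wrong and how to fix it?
Bug: '= NULL' is always unknown in SQL three-valued logic, so no rows match

Fix: Replace '= NULL' with 'IS NULL'

Corrected query:
SELECT id, name FROM products WHERE stock IS NULL

Result:
id | name   
---+--------
3  | Toaster
4  | Laptop 
5  | Sofa   
6  | Toaster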